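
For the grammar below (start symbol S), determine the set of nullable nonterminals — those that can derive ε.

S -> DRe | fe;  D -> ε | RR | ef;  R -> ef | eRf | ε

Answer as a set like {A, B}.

{D, R}

Directly nullable (have an ε-rule): {D, R}.
Not nullable: S — each has a terminal in every rule's right-hand side or depends on a non-nullable symbol.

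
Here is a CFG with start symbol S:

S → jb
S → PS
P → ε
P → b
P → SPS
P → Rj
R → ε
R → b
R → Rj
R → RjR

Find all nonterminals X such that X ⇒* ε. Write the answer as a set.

Directly nullable (have an ε-rule): {P, R}.
Not nullable: S — each has a terminal in every rule's right-hand side or depends on a non-nullable symbol.

{P, R}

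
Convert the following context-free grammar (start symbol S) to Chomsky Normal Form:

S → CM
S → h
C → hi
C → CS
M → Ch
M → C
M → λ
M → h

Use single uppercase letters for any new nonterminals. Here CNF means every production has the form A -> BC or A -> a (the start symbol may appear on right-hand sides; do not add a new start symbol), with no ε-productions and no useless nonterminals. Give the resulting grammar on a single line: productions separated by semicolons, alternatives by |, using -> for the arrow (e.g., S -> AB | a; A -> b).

S -> h | AB | CM | CS; A -> h; B -> i; C -> AB | CS; M -> h | AB | CA | CS

Nullable: {M}; after ε-elimination: S -> C | h | CM; C -> CS | hi; M -> C | h | Ch.
After unit-elimination: S -> h | CM | CS | hi; C -> CS | hi; M -> h | CS | Ch | hi.
TERM: introduce A -> h, B -> i and substitute in every rule of length ≥2.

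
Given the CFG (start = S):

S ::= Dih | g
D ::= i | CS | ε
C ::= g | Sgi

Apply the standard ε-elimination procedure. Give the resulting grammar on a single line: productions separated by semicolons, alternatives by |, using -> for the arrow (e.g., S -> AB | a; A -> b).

Nullable set: {D}.
S -> Dih: D nullable, giving Dih | ih.
Drop D -> ε.
Unchanged (no nullable symbols): S -> g; C -> Sgi; C -> g; D -> CS; D -> i.

S -> g | ih | Dih; C -> g | Sgi; D -> i | CS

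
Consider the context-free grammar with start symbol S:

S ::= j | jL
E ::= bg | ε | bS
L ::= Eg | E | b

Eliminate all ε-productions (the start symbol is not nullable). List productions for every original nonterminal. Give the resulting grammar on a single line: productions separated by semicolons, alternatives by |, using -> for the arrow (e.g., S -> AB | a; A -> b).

Nullable set: {E, L}.
S -> jL: L nullable, giving j | jL.
Drop E -> ε.
L -> E: E nullable, giving E.
L -> Eg: E nullable, giving Eg | g.
Unchanged (no nullable symbols): S -> j; E -> bS; E -> bg; L -> b.

S -> j | jL; E -> bS | bg; L -> E | b | g | Eg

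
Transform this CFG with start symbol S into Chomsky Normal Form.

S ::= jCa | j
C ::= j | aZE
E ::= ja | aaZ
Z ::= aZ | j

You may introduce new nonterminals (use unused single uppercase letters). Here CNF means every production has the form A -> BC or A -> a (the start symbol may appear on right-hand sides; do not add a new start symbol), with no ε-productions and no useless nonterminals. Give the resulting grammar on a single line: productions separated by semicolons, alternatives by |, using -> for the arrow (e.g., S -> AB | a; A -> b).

No ε-productions.
No unit productions to eliminate.
TERM: introduce A -> a, B -> j and substitute in every rule of length ≥2.
BIN: C -> AZE becomes C -> AD, D -> ZE; E -> AAZ becomes E -> AF, F -> AZ; S -> BCA becomes S -> BG, G -> CA.

S -> j | BG; A -> a; B -> j; C -> j | AD; D -> ZE; E -> AF | BA; F -> AZ; G -> CA; Z -> j | AZ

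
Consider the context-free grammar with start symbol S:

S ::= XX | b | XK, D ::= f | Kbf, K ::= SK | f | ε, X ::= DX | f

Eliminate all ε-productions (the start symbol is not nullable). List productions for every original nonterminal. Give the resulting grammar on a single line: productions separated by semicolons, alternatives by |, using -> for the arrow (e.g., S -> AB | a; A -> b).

Nullable set: {K}.
S -> XK: K nullable, giving X | XK.
D -> Kbf: K nullable, giving Kbf | bf.
Drop K -> ε.
K -> SK: K nullable, giving S | SK.
Unchanged (no nullable symbols): S -> XX; S -> b; D -> f; K -> f; X -> DX; X -> f.

S -> X | b | XK | XX; D -> f | bf | Kbf; K -> S | f | SK; X -> f | DX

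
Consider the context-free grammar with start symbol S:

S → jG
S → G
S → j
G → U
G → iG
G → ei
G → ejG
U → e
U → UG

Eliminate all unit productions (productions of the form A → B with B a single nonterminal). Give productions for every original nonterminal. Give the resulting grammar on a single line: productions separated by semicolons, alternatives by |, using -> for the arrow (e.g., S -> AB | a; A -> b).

Unit productions: G->U, S->G.
Unit pairs (A ⇒* B via units): (G,U), (S,G), (S,U).
S: inherits non-unit rules of {G, S, U} → UG | e | ei | ejG | iG | j | jG.
G: inherits non-unit rules of {G, U} → UG | e | ei | ejG | iG.
U: inherits non-unit rules of {U} → UG | e.

S -> e | j | UG | ei | iG | jG | ejG; G -> e | UG | ei | iG | ejG; U -> e | UG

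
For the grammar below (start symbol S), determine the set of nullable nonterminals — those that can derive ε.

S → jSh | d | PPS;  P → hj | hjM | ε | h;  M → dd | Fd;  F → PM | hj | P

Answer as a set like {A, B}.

{F, P}

Directly nullable (have an ε-rule): {P}.
F is nullable via F -> P (every symbol on the right is already known nullable).
Not nullable: M, S — each has a terminal in every rule's right-hand side or depends on a non-nullable symbol.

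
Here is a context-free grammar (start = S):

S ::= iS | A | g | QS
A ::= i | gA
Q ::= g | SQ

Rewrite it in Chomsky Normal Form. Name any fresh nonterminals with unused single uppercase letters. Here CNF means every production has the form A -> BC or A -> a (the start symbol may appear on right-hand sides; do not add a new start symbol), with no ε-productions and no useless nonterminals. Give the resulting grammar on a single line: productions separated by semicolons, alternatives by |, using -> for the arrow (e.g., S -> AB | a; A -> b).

No ε-productions.
After unit-elimination: S -> g | i | QS | gA | iS; A -> i | gA; Q -> g | SQ.
TERM: introduce B -> g, C -> i and substitute in every rule of length ≥2.

S -> g | i | BA | CS | QS; A -> i | BA; B -> g; C -> i; Q -> g | SQ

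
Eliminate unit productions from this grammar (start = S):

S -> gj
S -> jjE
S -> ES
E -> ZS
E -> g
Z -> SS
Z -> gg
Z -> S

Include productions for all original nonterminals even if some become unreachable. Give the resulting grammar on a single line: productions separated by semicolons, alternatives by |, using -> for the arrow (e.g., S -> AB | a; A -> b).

S -> ES | gj | jjE; E -> g | ZS; Z -> ES | SS | gg | gj | jjE

Unit productions: Z->S.
Unit pairs (A ⇒* B via units): (Z,S).
S: inherits non-unit rules of {S} → ES | gj | jjE.
E: inherits non-unit rules of {E} → ZS | g.
Z: inherits non-unit rules of {S, Z} → ES | SS | gg | gj | jjE.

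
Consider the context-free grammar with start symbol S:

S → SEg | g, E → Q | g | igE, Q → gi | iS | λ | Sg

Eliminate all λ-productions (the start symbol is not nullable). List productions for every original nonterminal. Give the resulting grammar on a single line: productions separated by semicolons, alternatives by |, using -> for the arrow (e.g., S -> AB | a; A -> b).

Nullable set: {E, Q}.
S -> SEg: E nullable, giving SEg | Sg.
E -> Q: Q nullable, giving Q.
E -> igE: E nullable, giving ig | igE.
Drop Q -> λ.
Unchanged (no nullable symbols): S -> g; E -> g; Q -> Sg; Q -> gi; Q -> iS.

S -> g | Sg | SEg; E -> Q | g | ig | igE; Q -> Sg | gi | iS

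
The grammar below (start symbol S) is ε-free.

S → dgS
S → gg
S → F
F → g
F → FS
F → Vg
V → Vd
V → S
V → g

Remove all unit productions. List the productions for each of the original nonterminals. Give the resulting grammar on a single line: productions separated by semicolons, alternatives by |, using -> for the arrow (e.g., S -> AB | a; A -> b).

S -> g | FS | Vg | gg | dgS; F -> g | FS | Vg; V -> g | FS | Vd | Vg | gg | dgS

Unit productions: S->F, V->S.
Unit pairs (A ⇒* B via units): (S,F), (V,F), (V,S).
S: inherits non-unit rules of {F, S} → FS | Vg | dgS | g | gg.
F: inherits non-unit rules of {F} → FS | Vg | g.
V: inherits non-unit rules of {F, S, V} → FS | Vd | Vg | dgS | g | gg.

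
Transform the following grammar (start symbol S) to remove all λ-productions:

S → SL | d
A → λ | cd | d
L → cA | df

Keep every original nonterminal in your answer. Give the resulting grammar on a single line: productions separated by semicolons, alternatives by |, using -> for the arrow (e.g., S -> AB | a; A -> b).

Nullable set: {A}.
Drop A -> λ.
L -> cA: A nullable, giving c | cA.
Unchanged (no nullable symbols): S -> SL; S -> d; A -> cd; A -> d; L -> df.

S -> d | SL; A -> d | cd; L -> c | cA | df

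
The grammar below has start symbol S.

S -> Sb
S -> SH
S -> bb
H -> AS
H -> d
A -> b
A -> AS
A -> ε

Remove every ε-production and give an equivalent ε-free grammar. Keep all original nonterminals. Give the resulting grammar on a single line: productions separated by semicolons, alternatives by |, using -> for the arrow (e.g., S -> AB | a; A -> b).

S -> SH | Sb | bb; A -> S | b | AS; H -> S | d | AS

Nullable set: {A}.
Drop A -> ε.
A -> AS: A nullable, giving AS | S.
H -> AS: A nullable, giving AS | S.
Unchanged (no nullable symbols): S -> SH; S -> Sb; S -> bb; A -> b; H -> d.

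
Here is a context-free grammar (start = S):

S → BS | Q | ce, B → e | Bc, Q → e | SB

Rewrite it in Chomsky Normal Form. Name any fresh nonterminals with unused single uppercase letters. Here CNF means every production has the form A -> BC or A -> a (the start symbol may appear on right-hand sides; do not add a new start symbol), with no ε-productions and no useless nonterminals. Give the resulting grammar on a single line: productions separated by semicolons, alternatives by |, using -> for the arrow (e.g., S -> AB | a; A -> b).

S -> e | AC | BS | SB; A -> c; B -> e | BA; C -> e

No ε-productions.
After unit-elimination: S -> e | BS | SB | ce; B -> e | Bc; Q -> e | SB.
TERM: introduce A -> c, C -> e and substitute in every rule of length ≥2.
Drop unreachable/unproductive: Q.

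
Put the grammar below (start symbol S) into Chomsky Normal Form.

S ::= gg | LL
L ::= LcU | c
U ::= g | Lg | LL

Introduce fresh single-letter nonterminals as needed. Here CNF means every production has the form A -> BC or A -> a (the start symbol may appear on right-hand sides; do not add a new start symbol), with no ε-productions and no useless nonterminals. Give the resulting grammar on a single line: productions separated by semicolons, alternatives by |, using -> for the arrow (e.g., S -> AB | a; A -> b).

No ε-productions.
No unit productions to eliminate.
TERM: introduce A -> c, B -> g and substitute in every rule of length ≥2.
BIN: L -> LAU becomes L -> LC, C -> AU.

S -> BB | LL; A -> c; B -> g; C -> AU; L -> c | LC; U -> g | LB | LL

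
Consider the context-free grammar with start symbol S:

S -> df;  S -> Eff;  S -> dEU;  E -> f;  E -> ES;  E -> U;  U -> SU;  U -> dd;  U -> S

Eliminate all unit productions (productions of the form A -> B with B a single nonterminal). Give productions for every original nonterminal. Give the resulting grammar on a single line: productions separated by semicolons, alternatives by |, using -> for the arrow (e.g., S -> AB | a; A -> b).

Unit productions: E->U, U->S.
Unit pairs (A ⇒* B via units): (E,S), (E,U), (U,S).
S: inherits non-unit rules of {S} → Eff | dEU | df.
E: inherits non-unit rules of {E, S, U} → ES | Eff | SU | dEU | dd | df | f.
U: inherits non-unit rules of {S, U} → Eff | SU | dEU | dd | df.

S -> df | Eff | dEU; E -> f | ES | SU | dd | df | Eff | dEU; U -> SU | dd | df | Eff | dEU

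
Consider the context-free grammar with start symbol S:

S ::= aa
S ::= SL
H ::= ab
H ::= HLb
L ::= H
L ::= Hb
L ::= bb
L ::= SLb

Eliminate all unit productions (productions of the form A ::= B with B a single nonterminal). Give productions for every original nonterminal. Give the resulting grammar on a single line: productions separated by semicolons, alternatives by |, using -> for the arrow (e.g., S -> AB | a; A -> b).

Unit productions: L->H.
Unit pairs (A ⇒* B via units): (L,H).
S: inherits non-unit rules of {S} → SL | aa.
H: inherits non-unit rules of {H} → HLb | ab.
L: inherits non-unit rules of {H, L} → HLb | Hb | SLb | ab | bb.

S -> SL | aa; H -> ab | HLb; L -> Hb | ab | bb | HLb | SLb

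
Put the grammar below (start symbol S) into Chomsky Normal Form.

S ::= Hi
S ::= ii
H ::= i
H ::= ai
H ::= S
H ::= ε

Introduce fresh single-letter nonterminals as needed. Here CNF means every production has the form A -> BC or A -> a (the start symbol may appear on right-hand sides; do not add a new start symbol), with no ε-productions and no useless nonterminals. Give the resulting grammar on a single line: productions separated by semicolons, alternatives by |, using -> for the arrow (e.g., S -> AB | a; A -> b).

Nullable: {H}; after ε-elimination: S -> i | Hi | ii; H -> S | i | ai.
After unit-elimination: S -> i | Hi | ii; H -> i | Hi | ai | ii.
TERM: introduce B -> a, A -> i and substitute in every rule of length ≥2.

S -> i | AA | HA; A -> i; B -> a; H -> i | AA | BA | HA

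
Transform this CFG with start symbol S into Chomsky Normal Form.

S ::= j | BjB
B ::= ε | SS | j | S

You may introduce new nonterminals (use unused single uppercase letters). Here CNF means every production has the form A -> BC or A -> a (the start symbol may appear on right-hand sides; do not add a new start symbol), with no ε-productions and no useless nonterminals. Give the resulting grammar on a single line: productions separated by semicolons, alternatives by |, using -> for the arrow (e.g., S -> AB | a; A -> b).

S -> j | AB | BA | BD; A -> j; B -> j | AB | BA | BC | SS; C -> AB; D -> AB

Nullable: {B}; after ε-elimination: S -> j | Bj | jB | BjB; B -> S | j | SS.
After unit-elimination: S -> j | Bj | jB | BjB; B -> j | Bj | SS | jB | BjB.
TERM: introduce A -> j and substitute in every rule of length ≥2.
BIN: B -> BAB becomes B -> BC, C -> AB; S -> BAB becomes S -> BD, D -> AB.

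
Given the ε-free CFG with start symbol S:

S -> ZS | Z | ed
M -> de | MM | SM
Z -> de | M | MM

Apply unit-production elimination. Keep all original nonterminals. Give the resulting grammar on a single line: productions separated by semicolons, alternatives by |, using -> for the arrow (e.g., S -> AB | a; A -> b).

S -> MM | SM | ZS | de | ed; M -> MM | SM | de; Z -> MM | SM | de

Unit productions: S->Z, Z->M.
Unit pairs (A ⇒* B via units): (S,M), (S,Z), (Z,M).
S: inherits non-unit rules of {M, S, Z} → MM | SM | ZS | de | ed.
M: inherits non-unit rules of {M} → MM | SM | de.
Z: inherits non-unit rules of {M, Z} → MM | SM | de.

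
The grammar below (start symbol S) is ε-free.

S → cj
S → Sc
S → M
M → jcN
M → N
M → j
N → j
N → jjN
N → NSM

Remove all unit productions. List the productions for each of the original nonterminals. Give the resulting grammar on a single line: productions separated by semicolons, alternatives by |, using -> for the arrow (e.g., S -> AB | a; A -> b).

Unit productions: M->N, S->M.
Unit pairs (A ⇒* B via units): (M,N), (S,M), (S,N).
S: inherits non-unit rules of {M, N, S} → NSM | Sc | cj | j | jcN | jjN.
M: inherits non-unit rules of {M, N} → NSM | j | jcN | jjN.
N: inherits non-unit rules of {N} → NSM | j | jjN.

S -> j | Sc | cj | NSM | jcN | jjN; M -> j | NSM | jcN | jjN; N -> j | NSM | jjN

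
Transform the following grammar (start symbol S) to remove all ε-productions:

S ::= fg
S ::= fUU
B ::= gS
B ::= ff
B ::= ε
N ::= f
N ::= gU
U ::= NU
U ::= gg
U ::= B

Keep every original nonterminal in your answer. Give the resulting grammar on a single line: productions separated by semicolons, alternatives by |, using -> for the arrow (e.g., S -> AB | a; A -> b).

S -> f | fU | fg | fUU; B -> ff | gS; N -> f | g | gU; U -> B | N | NU | gg

Nullable set: {B, U}.
S -> fUU: U, U nullable, giving f | fU | fUU.
Drop B -> ε.
N -> gU: U nullable, giving g | gU.
U -> B: B nullable, giving B.
U -> NU: U nullable, giving N | NU.
Unchanged (no nullable symbols): S -> fg; B -> ff; B -> gS; N -> f; U -> gg.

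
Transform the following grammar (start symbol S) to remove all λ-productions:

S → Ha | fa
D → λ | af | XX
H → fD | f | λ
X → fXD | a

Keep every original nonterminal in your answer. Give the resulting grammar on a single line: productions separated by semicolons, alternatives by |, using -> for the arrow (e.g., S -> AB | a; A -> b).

Nullable set: {D, H}.
S -> Ha: H nullable, giving Ha | a.
Drop D -> λ.
Drop H -> λ.
H -> fD: D nullable, giving f | fD.
X -> fXD: D nullable, giving fX | fXD.
Unchanged (no nullable symbols): S -> fa; D -> XX; D -> af; H -> f; X -> a.

S -> a | Ha | fa; D -> XX | af; H -> f | fD; X -> a | fX | fXD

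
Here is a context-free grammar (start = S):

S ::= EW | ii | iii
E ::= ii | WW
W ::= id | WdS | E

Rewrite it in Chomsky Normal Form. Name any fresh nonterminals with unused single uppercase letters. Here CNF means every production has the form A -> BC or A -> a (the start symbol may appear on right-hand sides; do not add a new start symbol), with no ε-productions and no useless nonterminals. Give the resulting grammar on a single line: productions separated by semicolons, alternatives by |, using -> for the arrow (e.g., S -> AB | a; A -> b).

No ε-productions.
After unit-elimination: S -> EW | ii | iii; E -> WW | ii; W -> WW | id | ii | WdS.
TERM: introduce B -> d, A -> i and substitute in every rule of length ≥2.
BIN: S -> AAA becomes S -> AC, C -> AA; W -> WBS becomes W -> WD, D -> BS.

S -> AA | AC | EW; A -> i; B -> d; C -> AA; D -> BS; E -> AA | WW; W -> AA | AB | WD | WW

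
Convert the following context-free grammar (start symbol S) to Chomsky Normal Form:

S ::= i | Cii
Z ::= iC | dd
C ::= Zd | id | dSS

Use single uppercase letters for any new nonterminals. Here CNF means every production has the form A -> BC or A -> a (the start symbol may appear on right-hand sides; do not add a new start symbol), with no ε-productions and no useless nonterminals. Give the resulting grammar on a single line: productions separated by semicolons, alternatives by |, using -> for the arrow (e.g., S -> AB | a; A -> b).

No ε-productions.
No unit productions to eliminate.
TERM: introduce A -> d, B -> i and substitute in every rule of length ≥2.
BIN: C -> ASS becomes C -> AD, D -> SS; S -> CBB becomes S -> CE, E -> BB.

S -> i | CE; A -> d; B -> i; C -> AD | BA | ZA; D -> SS; E -> BB; Z -> AA | BC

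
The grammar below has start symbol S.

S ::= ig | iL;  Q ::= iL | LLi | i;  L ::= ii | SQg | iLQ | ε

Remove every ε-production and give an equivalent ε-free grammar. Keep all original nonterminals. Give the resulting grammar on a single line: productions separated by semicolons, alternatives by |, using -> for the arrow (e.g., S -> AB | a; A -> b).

S -> i | iL | ig; L -> iQ | ii | SQg | iLQ; Q -> i | Li | iL | LLi

Nullable set: {L}.
S -> iL: L nullable, giving i | iL.
Drop L -> ε.
L -> iLQ: L nullable, giving iLQ | iQ.
Q -> LLi: L, L nullable, giving LLi | Li | i.
Q -> iL: L nullable, giving i | iL.
Unchanged (no nullable symbols): S -> ig; L -> SQg; L -> ii; Q -> i.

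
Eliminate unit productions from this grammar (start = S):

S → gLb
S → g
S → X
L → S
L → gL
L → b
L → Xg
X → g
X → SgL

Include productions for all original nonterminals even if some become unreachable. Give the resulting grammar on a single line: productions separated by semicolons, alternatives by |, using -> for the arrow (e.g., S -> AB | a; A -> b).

Unit productions: L->S, S->X.
Unit pairs (A ⇒* B via units): (L,S), (L,X), (S,X).
S: inherits non-unit rules of {S, X} → SgL | g | gLb.
L: inherits non-unit rules of {L, S, X} → SgL | Xg | b | g | gL | gLb.
X: inherits non-unit rules of {X} → SgL | g.

S -> g | SgL | gLb; L -> b | g | Xg | gL | SgL | gLb; X -> g | SgL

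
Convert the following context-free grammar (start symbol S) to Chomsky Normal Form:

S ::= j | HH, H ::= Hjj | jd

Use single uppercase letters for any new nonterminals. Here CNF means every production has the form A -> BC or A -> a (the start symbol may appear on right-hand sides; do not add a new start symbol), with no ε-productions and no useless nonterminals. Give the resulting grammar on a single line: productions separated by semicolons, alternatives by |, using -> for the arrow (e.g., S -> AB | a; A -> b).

S -> j | HH; A -> j; B -> d; C -> AA; H -> AB | HC

No ε-productions.
No unit productions to eliminate.
TERM: introduce B -> d, A -> j and substitute in every rule of length ≥2.
BIN: H -> HAA becomes H -> HC, C -> AA.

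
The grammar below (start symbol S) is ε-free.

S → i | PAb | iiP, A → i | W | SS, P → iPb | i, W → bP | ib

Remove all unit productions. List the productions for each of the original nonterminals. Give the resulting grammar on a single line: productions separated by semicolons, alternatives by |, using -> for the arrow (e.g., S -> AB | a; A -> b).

Unit productions: A->W.
Unit pairs (A ⇒* B via units): (A,W).
S: inherits non-unit rules of {S} → PAb | i | iiP.
A: inherits non-unit rules of {A, W} → SS | bP | i | ib.
P: inherits non-unit rules of {P} → i | iPb.
W: inherits non-unit rules of {W} → bP | ib.

S -> i | PAb | iiP; A -> i | SS | bP | ib; P -> i | iPb; W -> bP | ib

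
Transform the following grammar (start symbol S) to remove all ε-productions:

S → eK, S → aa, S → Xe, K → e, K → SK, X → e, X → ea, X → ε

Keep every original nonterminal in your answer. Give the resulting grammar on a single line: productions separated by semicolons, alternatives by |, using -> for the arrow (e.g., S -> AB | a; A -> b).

Nullable set: {X}.
S -> Xe: X nullable, giving Xe | e.
Drop X -> ε.
Unchanged (no nullable symbols): S -> aa; S -> eK; K -> SK; K -> e; X -> e; X -> ea.

S -> e | Xe | aa | eK; K -> e | SK; X -> e | ea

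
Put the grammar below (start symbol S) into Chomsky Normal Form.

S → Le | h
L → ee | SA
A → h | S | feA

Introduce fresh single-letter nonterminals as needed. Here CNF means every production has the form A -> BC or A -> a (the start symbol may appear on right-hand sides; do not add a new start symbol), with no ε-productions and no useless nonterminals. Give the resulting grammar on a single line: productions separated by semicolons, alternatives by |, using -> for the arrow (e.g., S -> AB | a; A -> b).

No ε-productions.
After unit-elimination: S -> h | Le; A -> h | Le | feA; L -> SA | ee.
TERM: introduce B -> e, C -> f and substitute in every rule of length ≥2.
BIN: A -> CBA becomes A -> CD, D -> BA.

S -> h | LB; A -> h | CD | LB; B -> e; C -> f; D -> BA; L -> BB | SA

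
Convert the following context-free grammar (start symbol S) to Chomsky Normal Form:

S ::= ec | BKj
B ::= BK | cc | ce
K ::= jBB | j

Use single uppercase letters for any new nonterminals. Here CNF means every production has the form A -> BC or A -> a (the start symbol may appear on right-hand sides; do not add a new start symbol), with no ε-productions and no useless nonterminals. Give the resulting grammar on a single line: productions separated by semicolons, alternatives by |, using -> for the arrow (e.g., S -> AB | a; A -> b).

S -> BF | CA; A -> c; B -> AA | AC | BK; C -> e; D -> j; E -> BB; F -> KD; K -> j | DE

No ε-productions.
No unit productions to eliminate.
TERM: introduce A -> c, C -> e, D -> j and substitute in every rule of length ≥2.
BIN: K -> DBB becomes K -> DE, E -> BB; S -> BKD becomes S -> BF, F -> KD.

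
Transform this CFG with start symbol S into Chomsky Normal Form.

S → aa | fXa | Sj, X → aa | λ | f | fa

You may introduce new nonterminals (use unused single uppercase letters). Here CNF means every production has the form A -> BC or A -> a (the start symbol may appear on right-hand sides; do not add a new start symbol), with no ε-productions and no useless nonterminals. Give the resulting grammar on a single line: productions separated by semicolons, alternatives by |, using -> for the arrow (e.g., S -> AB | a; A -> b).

S -> BB | CB | CD | SA; A -> j; B -> a; C -> f; D -> XB; X -> f | BB | CB

Nullable: {X}; after ε-elimination: S -> Sj | aa | fa | fXa; X -> f | aa | fa.
No unit productions to eliminate.
TERM: introduce B -> a, C -> f, A -> j and substitute in every rule of length ≥2.
BIN: S -> CXB becomes S -> CD, D -> XB.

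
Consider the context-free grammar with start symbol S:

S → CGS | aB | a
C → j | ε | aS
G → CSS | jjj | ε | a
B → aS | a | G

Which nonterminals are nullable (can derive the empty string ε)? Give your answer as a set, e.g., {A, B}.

Directly nullable (have an ε-rule): {C, G}.
B is nullable via B -> G (every symbol on the right is already known nullable).
Not nullable: S — each has a terminal in every rule's right-hand side or depends on a non-nullable symbol.

{B, C, G}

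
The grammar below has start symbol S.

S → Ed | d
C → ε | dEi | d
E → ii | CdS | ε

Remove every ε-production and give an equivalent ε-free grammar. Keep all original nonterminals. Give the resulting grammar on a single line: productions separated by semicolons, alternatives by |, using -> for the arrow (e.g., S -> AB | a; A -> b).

Nullable set: {C, E}.
S -> Ed: E nullable, giving Ed | d.
Drop C -> ε.
C -> dEi: E nullable, giving dEi | di.
Drop E -> ε.
E -> CdS: C nullable, giving CdS | dS.
Unchanged (no nullable symbols): S -> d; C -> d; E -> ii.

S -> d | Ed; C -> d | di | dEi; E -> dS | ii | CdS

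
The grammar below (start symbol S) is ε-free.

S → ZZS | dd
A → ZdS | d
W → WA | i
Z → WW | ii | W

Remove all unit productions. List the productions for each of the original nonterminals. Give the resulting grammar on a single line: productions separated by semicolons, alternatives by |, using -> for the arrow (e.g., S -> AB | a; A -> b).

Unit productions: Z->W.
Unit pairs (A ⇒* B via units): (Z,W).
S: inherits non-unit rules of {S} → ZZS | dd.
A: inherits non-unit rules of {A} → ZdS | d.
W: inherits non-unit rules of {W} → WA | i.
Z: inherits non-unit rules of {W, Z} → WA | WW | i | ii.

S -> dd | ZZS; A -> d | ZdS; W -> i | WA; Z -> i | WA | WW | ii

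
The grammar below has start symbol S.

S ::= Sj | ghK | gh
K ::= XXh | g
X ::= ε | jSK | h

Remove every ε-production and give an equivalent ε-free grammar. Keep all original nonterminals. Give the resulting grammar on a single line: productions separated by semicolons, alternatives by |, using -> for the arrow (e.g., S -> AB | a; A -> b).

S -> Sj | gh | ghK; K -> g | h | Xh | XXh; X -> h | jSK

Nullable set: {X}.
K -> XXh: X, X nullable, giving XXh | Xh | h.
Drop X -> ε.
Unchanged (no nullable symbols): S -> Sj; S -> gh; S -> ghK; K -> g; X -> h; X -> jSK.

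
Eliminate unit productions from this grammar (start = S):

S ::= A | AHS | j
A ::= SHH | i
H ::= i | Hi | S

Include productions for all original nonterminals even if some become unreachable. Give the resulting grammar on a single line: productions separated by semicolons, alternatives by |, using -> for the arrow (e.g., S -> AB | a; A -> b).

S -> i | j | AHS | SHH; A -> i | SHH; H -> i | j | Hi | AHS | SHH

Unit productions: H->S, S->A.
Unit pairs (A ⇒* B via units): (H,A), (H,S), (S,A).
S: inherits non-unit rules of {A, S} → AHS | SHH | i | j.
A: inherits non-unit rules of {A} → SHH | i.
H: inherits non-unit rules of {A, H, S} → AHS | Hi | SHH | i | j.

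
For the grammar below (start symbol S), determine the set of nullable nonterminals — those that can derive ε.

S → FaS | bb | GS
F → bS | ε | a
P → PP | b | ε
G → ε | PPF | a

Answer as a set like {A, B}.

Directly nullable (have an ε-rule): {F, G, P}.
Not nullable: S — each has a terminal in every rule's right-hand side or depends on a non-nullable symbol.

{F, G, P}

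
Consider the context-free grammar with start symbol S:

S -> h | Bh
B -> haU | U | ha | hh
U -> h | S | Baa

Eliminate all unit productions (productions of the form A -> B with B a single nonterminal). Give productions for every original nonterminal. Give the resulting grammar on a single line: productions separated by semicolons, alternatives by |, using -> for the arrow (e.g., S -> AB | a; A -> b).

Unit productions: B->U, U->S.
Unit pairs (A ⇒* B via units): (B,S), (B,U), (U,S).
S: inherits non-unit rules of {S} → Bh | h.
B: inherits non-unit rules of {B, S, U} → Baa | Bh | h | ha | haU | hh.
U: inherits non-unit rules of {S, U} → Baa | Bh | h.

S -> h | Bh; B -> h | Bh | ha | hh | Baa | haU; U -> h | Bh | Baa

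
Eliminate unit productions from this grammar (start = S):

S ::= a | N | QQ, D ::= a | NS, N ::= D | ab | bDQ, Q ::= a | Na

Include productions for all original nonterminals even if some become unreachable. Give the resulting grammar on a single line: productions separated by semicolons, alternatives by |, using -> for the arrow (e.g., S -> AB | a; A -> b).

Unit productions: N->D, S->N.
Unit pairs (A ⇒* B via units): (N,D), (S,D), (S,N).
S: inherits non-unit rules of {D, N, S} → NS | QQ | a | ab | bDQ.
D: inherits non-unit rules of {D} → NS | a.
N: inherits non-unit rules of {D, N} → NS | a | ab | bDQ.
Q: inherits non-unit rules of {Q} → Na | a.

S -> a | NS | QQ | ab | bDQ; D -> a | NS; N -> a | NS | ab | bDQ; Q -> a | Na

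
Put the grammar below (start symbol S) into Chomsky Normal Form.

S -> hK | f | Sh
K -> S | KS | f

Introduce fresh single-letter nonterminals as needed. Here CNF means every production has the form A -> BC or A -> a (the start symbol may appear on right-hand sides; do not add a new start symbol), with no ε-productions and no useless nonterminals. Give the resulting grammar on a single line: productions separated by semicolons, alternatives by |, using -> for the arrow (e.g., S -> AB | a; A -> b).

S -> f | AK | SA; A -> h; K -> f | AK | KS | SA

No ε-productions.
After unit-elimination: S -> f | Sh | hK; K -> f | KS | Sh | hK.
TERM: introduce A -> h and substitute in every rule of length ≥2.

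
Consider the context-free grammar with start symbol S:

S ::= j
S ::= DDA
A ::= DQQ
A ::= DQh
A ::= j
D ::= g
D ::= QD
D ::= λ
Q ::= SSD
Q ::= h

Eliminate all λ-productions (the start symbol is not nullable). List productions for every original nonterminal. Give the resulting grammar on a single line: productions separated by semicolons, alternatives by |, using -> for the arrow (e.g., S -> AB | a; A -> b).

Nullable set: {D}.
S -> DDA: D, D nullable, giving A | DA | DDA.
A -> DQQ: D nullable, giving DQQ | QQ.
A -> DQh: D nullable, giving DQh | Qh.
Drop D -> λ.
D -> QD: D nullable, giving Q | QD.
Q -> SSD: D nullable, giving SS | SSD.
Unchanged (no nullable symbols): S -> j; A -> j; D -> g; Q -> h.

S -> A | j | DA | DDA; A -> j | QQ | Qh | DQQ | DQh; D -> Q | g | QD; Q -> h | SS | SSD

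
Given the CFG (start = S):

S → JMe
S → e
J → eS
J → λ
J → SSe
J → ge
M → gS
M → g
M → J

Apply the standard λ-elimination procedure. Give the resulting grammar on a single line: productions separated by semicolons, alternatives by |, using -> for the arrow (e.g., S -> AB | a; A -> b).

S -> e | Je | Me | JMe; J -> eS | ge | SSe; M -> J | g | gS

Nullable set: {J, M}.
S -> JMe: J, M nullable, giving JMe | Je | Me | e.
Drop J -> λ.
M -> J: J nullable, giving J.
Unchanged (no nullable symbols): S -> e; J -> SSe; J -> eS; J -> ge; M -> g; M -> gS.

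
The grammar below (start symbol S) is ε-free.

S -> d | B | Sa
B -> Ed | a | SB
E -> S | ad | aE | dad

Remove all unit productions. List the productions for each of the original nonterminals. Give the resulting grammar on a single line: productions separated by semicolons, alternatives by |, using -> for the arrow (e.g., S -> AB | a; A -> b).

Unit productions: E->S, S->B.
Unit pairs (A ⇒* B via units): (E,B), (E,S), (S,B).
S: inherits non-unit rules of {B, S} → Ed | SB | Sa | a | d.
B: inherits non-unit rules of {B} → Ed | SB | a.
E: inherits non-unit rules of {B, E, S} → Ed | SB | Sa | a | aE | ad | d | dad.

S -> a | d | Ed | SB | Sa; B -> a | Ed | SB; E -> a | d | Ed | SB | Sa | aE | ad | dad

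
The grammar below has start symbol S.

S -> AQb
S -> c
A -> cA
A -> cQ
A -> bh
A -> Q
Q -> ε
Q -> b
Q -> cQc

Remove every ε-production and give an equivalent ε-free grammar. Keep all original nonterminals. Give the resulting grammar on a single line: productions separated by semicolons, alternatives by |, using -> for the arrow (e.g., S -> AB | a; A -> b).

Nullable set: {A, Q}.
S -> AQb: A, Q nullable, giving AQb | Ab | Qb | b.
A -> Q: Q nullable, giving Q.
A -> cA: A nullable, giving c | cA.
A -> cQ: Q nullable, giving c | cQ.
Drop Q -> ε.
Q -> cQc: Q nullable, giving cQc | cc.
Unchanged (no nullable symbols): S -> c; A -> bh; Q -> b.

S -> b | c | Ab | Qb | AQb; A -> Q | c | bh | cA | cQ; Q -> b | cc | cQc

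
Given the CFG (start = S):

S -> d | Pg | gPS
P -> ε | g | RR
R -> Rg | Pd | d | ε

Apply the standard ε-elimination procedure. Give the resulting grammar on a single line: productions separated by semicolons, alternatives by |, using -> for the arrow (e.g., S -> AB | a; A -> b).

Nullable set: {P, R}.
S -> Pg: P nullable, giving Pg | g.
S -> gPS: P nullable, giving gPS | gS.
Drop P -> ε.
P -> RR: R, R nullable, giving R | RR.
Drop R -> ε.
R -> Pd: P nullable, giving Pd | d.
R -> Rg: R nullable, giving Rg | g.
Unchanged (no nullable symbols): S -> d; P -> g; R -> d.

S -> d | g | Pg | gS | gPS; P -> R | g | RR; R -> d | g | Pd | Rg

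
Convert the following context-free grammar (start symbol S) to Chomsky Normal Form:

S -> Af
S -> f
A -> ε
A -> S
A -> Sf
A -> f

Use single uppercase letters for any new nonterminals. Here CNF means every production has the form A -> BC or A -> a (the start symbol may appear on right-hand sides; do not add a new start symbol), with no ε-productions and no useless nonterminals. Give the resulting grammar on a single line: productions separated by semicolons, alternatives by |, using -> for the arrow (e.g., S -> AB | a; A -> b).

S -> f | AB; A -> f | AB | SB; B -> f

Nullable: {A}; after ε-elimination: S -> f | Af; A -> S | f | Sf.
After unit-elimination: S -> f | Af; A -> f | Af | Sf.
TERM: introduce B -> f and substitute in every rule of length ≥2.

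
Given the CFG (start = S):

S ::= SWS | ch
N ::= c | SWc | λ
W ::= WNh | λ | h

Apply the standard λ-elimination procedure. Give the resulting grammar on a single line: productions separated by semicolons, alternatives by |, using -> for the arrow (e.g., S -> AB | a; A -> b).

S -> SS | ch | SWS; N -> c | Sc | SWc; W -> h | Nh | Wh | WNh

Nullable set: {N, W}.
S -> SWS: W nullable, giving SS | SWS.
Drop N -> λ.
N -> SWc: W nullable, giving SWc | Sc.
Drop W -> λ.
W -> WNh: W, N nullable, giving Nh | WNh | Wh | h.
Unchanged (no nullable symbols): S -> ch; N -> c; W -> h.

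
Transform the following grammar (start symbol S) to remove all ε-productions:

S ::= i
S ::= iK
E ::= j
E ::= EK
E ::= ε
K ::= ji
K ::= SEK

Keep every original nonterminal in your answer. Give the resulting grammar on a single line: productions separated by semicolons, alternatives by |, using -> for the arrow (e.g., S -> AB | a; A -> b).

Nullable set: {E}.
Drop E -> ε.
E -> EK: E nullable, giving EK | K.
K -> SEK: E nullable, giving SEK | SK.
Unchanged (no nullable symbols): S -> i; S -> iK; E -> j; K -> ji.

S -> i | iK; E -> K | j | EK; K -> SK | ji | SEK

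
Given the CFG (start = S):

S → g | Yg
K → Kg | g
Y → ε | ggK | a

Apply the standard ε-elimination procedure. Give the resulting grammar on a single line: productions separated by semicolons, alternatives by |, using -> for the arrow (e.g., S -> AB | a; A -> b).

S -> g | Yg; K -> g | Kg; Y -> a | ggK

Nullable set: {Y}.
S -> Yg: Y nullable, giving Yg | g.
Drop Y -> ε.
Unchanged (no nullable symbols): S -> g; K -> Kg; K -> g; Y -> a; Y -> ggK.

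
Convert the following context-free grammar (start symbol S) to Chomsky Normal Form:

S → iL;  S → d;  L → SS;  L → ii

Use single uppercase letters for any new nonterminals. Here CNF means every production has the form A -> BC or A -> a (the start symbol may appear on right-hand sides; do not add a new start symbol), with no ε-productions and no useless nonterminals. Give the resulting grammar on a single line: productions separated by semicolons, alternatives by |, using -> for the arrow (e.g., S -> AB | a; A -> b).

S -> d | AL; A -> i; L -> AA | SS

No ε-productions.
No unit productions to eliminate.
TERM: introduce A -> i and substitute in every rule of length ≥2.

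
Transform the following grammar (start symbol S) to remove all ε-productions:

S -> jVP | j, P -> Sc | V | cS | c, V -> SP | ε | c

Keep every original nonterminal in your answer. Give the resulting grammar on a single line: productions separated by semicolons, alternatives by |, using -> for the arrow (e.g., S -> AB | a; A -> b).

S -> j | jP | jV | jVP; P -> V | c | Sc | cS; V -> S | c | SP

Nullable set: {P, V}.
S -> jVP: V, P nullable, giving j | jP | jV | jVP.
P -> V: V nullable, giving V.
Drop V -> ε.
V -> SP: P nullable, giving S | SP.
Unchanged (no nullable symbols): S -> j; P -> Sc; P -> c; P -> cS; V -> c.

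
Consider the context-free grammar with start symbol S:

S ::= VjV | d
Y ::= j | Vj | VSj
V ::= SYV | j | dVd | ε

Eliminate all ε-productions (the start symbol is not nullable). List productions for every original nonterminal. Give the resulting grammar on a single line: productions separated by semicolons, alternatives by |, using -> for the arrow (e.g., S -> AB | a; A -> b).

S -> d | j | Vj | jV | VjV; V -> j | SY | dd | SYV | dVd; Y -> j | Sj | Vj | VSj

Nullable set: {V}.
S -> VjV: V, V nullable, giving Vj | VjV | j | jV.
Drop V -> ε.
V -> SYV: V nullable, giving SY | SYV.
V -> dVd: V nullable, giving dVd | dd.
Y -> VSj: V nullable, giving Sj | VSj.
Y -> Vj: V nullable, giving Vj | j.
Unchanged (no nullable symbols): S -> d; V -> j; Y -> j.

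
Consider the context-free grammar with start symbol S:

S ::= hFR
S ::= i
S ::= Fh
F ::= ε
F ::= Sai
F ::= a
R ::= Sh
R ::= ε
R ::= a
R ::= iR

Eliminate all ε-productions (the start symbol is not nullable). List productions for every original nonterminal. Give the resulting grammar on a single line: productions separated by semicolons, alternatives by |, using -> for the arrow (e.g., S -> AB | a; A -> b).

S -> h | i | Fh | hF | hR | hFR; F -> a | Sai; R -> a | i | Sh | iR

Nullable set: {F, R}.
S -> Fh: F nullable, giving Fh | h.
S -> hFR: F, R nullable, giving h | hF | hFR | hR.
Drop F -> ε.
Drop R -> ε.
R -> iR: R nullable, giving i | iR.
Unchanged (no nullable symbols): S -> i; F -> Sai; F -> a; R -> Sh; R -> a.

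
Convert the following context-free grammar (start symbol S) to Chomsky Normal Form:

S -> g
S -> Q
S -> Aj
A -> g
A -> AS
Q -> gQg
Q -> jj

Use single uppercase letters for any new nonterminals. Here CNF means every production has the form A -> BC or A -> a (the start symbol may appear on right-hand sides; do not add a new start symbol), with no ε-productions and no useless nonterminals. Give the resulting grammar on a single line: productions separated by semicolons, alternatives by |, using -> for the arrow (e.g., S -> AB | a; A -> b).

No ε-productions.
After unit-elimination: S -> g | Aj | jj | gQg; A -> g | AS; Q -> jj | gQg.
TERM: introduce B -> g, C -> j and substitute in every rule of length ≥2.
BIN: Q -> BQB becomes Q -> BD, D -> QB; S -> BQB becomes S -> BE, E -> QB.

S -> g | AC | BE | CC; A -> g | AS; B -> g; C -> j; D -> QB; E -> QB; Q -> BD | CC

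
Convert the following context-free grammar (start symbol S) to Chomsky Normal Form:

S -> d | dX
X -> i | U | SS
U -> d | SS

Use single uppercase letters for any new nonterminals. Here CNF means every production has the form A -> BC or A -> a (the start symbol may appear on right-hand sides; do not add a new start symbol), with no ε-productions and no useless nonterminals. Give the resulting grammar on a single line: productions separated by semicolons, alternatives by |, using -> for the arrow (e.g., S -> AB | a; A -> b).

S -> d | AX; A -> d; X -> d | i | SS

No ε-productions.
After unit-elimination: S -> d | dX; U -> d | SS; X -> d | i | SS.
TERM: introduce A -> d and substitute in every rule of length ≥2.
Drop unreachable/unproductive: U.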